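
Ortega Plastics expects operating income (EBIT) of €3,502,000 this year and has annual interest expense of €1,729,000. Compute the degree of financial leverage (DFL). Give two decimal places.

Interest = €1,729,000.00.
Degree of financial leverage = EBIT / (EBIT − interest) = €3,502,000 / €1,773,000.00 = 1.9752.

1.98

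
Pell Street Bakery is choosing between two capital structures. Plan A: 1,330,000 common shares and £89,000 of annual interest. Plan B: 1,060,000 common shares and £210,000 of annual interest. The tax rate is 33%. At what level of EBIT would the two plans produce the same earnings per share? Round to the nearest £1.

£685,037

Set EPS_A = EPS_B: (EBIT − £89,000)(1 − 0.33) ÷ 1,330,000 = (EBIT − £210,000)(1 − 0.33) ÷ 1,060,000.
The (1 − t) factor cancels: (EBIT − 89,000) × 1,060,000 = (EBIT − 210,000) × 1,330,000.
EBIT × (1,330,000 − 1,060,000) = 210,000 × 1,330,000 − 89,000 × 1,060,000 = 184,960,000,000, so EBIT = 184,960,000,000 ÷ 270,000 = 685,037.04.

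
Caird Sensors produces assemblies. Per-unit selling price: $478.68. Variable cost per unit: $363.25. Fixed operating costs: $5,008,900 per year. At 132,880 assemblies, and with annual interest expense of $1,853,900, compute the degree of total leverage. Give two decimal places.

1.81

Contribution at this volume is 132,880 × $115.43 = $15,338,338.40.
EBIT = $15,338,338.40 − $5,008,900 = $10,329,438.40. Interest = $1,853,900.00.
DOL = $15,338,338.40 ÷ $10,329,438.40 = 1.4849; DFL = $10,329,438.40 ÷ $8,475,538.40 = 1.2187.
Combined leverage = 1.4849 × 1.2187 = 1.8096.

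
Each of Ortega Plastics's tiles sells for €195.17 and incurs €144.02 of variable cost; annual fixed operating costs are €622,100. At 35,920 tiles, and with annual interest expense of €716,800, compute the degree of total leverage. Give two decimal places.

At 35,920 units, contribution = 35,920 × €51.15 = €1,837,308.00.
Operating income = contribution − fixed costs = €1,837,308.00 − €622,100 = €1,215,208.00. Interest = €716,800.00, so EBIT − I = €498,408.00.
DCL = contribution ÷ (EBIT − I) = €1,837,308.00 ÷ €498,408.00 = 3.6864.

3.69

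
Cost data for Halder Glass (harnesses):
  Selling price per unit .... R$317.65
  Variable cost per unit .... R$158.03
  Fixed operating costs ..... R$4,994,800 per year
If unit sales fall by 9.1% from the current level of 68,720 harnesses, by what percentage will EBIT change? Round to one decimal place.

At 68,720 units, contribution = 68,720 × R$159.62 = R$10,969,086.40.
EBIT = R$10,969,086.40 − R$4,994,800 = R$5,974,286.40.
Degree of operating leverage = R$10,969,086.40 / R$5,974,286.40 = 1.8360.
%ΔEBIT = DOL × %ΔSales = 1.8360 × -9.1% = -16.7%.

-16.7%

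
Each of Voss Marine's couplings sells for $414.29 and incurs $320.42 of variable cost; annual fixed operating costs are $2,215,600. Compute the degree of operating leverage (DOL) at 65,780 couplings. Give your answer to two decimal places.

1.56

Contribution at this volume is 65,780 × $93.87 = $6,174,768.60.
EBIT = $6,174,768.60 − $2,215,600 = $3,959,168.60.
DOL = contribution ÷ EBIT = $6,174,768.60 ÷ $3,959,168.60 = 1.5596.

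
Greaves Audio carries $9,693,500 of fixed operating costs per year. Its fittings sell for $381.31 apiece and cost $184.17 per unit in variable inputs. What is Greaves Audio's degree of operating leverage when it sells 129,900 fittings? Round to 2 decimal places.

At 129,900 units, contribution = 129,900 × $197.14 = $25,608,486.00.
Operating income = contribution − fixed costs = $25,608,486.00 − $9,693,500 = $15,914,986.00.
So DOL = total CM / EBIT = $25,608,486.00 / $15,914,986.00 = 1.6091.

1.61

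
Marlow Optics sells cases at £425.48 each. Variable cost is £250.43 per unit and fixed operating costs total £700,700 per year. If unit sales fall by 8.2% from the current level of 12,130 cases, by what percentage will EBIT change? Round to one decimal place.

Contribution at this volume is 12,130 × £175.05 = £2,123,356.50.
Subtracting fixed costs: EBIT = £2,123,356.50 − £700,700 = £1,422,656.50.
So DOL = total CM / EBIT = £2,123,356.50 / £1,422,656.50 = 1.4925.
So EBIT moves 1.4925 × (-8.2%) = -12.2%.

-12.2%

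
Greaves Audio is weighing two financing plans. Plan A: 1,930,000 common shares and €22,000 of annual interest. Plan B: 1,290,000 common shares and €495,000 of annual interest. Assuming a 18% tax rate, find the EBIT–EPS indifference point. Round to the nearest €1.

Set EPS_A = EPS_B: (EBIT − €22,000)(1 − 0.18) ÷ 1,930,000 = (EBIT − €495,000)(1 − 0.18) ÷ 1,290,000.
Cancelling (1 − t) and cross-multiplying: 1,290,000·(EBIT − 22,000) = 1,930,000·(EBIT − 495,000).
EBIT × (1,930,000 − 1,290,000) = 495,000 × 1,930,000 − 22,000 × 1,290,000 = 926,970,000,000, so EBIT = 926,970,000,000 ÷ 640,000 = 1,448,390.62.

€1,448,391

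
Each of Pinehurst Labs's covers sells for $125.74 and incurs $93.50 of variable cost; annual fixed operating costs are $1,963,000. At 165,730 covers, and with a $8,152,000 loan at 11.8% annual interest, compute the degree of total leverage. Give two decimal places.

2.21

At 165,730 units, contribution = 165,730 × $32.24 = $5,343,135.20.
Subtracting fixed costs: EBIT = $5,343,135.20 − $1,963,000 = $3,380,135.20. Interest = $961,936.00.
DOL = $5,343,135.20 ÷ $3,380,135.20 = 1.5807; DFL = $3,380,135.20 ÷ $2,418,199.20 = 1.3978.
Combined leverage = 1.5807 × 1.3978 = 2.2095.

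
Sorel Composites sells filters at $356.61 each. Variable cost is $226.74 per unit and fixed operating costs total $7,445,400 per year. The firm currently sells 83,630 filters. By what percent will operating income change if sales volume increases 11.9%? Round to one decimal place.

+37.8%

Contribution at this volume is 83,630 × $129.87 = $10,861,028.10.
EBIT = $10,861,028.10 − $7,445,400 = $3,415,628.10.
DOL = contribution ÷ EBIT = $10,861,028.10 ÷ $3,415,628.10 = 3.1798.
%ΔEBIT = DOL × %ΔSales = 3.1798 × +11.9% = +37.8%.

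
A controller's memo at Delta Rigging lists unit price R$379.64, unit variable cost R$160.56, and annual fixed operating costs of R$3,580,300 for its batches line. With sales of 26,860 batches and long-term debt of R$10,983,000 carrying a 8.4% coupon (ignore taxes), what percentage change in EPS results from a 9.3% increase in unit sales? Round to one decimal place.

Contribution at this volume is 26,860 × R$219.08 = R$5,884,488.80.
EBIT = R$5,884,488.80 − R$3,580,300 = R$2,304,188.80.
Interest = R$922,572.00, so EBIT − I = R$1,381,616.80.
DCL = total CM / (EBIT − I) = R$5,884,488.80 / R$1,381,616.80 = 4.2591.
EPS therefore changes by 4.2591 × (+9.3%) = +39.6%.

+39.6%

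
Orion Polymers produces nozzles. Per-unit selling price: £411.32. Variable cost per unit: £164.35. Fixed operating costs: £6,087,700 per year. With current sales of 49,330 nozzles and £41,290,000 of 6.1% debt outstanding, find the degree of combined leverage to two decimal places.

3.41

At 49,330 units, contribution = 49,330 × £246.97 = £12,183,030.10.
Operating income = contribution − fixed costs = £12,183,030.10 − £6,087,700 = £6,095,330.10. Interest = £2,518,690.00.
DOL = £12,183,030.10 ÷ £6,095,330.10 = 1.9987; DFL = £6,095,330.10 ÷ £3,576,640.10 = 1.7042.
Combined leverage = 1.9987 × 1.7042 = 3.4062.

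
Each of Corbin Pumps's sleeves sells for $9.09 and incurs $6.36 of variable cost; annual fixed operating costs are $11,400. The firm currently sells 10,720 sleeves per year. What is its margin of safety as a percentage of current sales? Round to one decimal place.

Contribution margin per unit = $9.09 − $6.36 = $2.73. Break-even units = $11,400 ÷ $2.73 = 4,175.82; break-even revenue = 4,175.82 × $9.09 = $37,958.24.
Actual sales revenue = 10,720 × $9.09 = $97,444.80.
Margin of safety = ($97,444.80 − $37,958.24) ÷ $97,444.80 = 61.0%.

61.0%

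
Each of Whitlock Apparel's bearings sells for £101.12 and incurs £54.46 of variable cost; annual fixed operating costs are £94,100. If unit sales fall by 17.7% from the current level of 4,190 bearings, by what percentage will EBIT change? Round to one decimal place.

Contribution at this volume is 4,190 × £46.66 = £195,505.40.
Subtracting fixed costs: EBIT = £195,505.40 − £94,100 = £101,405.40.
DOL = contribution ÷ EBIT = £195,505.40 ÷ £101,405.40 = 1.9280.
%ΔEBIT = DOL × %ΔSales = 1.9280 × -17.7% = -34.1%.

-34.1%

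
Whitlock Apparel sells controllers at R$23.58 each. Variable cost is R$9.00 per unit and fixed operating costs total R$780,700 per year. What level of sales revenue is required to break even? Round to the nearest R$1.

CM per unit = R$23.58 − R$9.00 = R$14.58; CM ratio = R$14.58 / R$23.58 = 0.6183.
Break-even sales = FC ÷ CM ratio = R$780,700 × R$23.58 / R$14.58 = R$1,262,614.

R$1,262,614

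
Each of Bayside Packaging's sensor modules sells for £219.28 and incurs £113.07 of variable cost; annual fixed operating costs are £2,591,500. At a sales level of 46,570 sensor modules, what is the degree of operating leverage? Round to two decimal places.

At 46,570 units, contribution = 46,570 × £106.21 = £4,946,199.70.
Operating income = contribution − fixed costs = £4,946,199.70 − £2,591,500 = £2,354,699.70.
So DOL = total CM / EBIT = £4,946,199.70 / £2,354,699.70 = 2.1006.

2.10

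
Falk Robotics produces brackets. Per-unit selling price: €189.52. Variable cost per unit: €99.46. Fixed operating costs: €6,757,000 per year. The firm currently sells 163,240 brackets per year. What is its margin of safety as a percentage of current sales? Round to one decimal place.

Contribution margin per unit = €189.52 − €99.46 = €90.06. Break-even units = €6,757,000 ÷ €90.06 = 75,027.76; break-even revenue = 75,027.76 × €189.52 = €14,219,260.94.
Actual sales revenue = 163,240 × €189.52 = €30,937,244.80.
Margin of safety = (€30,937,244.80 − €14,219,260.94) ÷ €30,937,244.80 = 54.0%.

54.0%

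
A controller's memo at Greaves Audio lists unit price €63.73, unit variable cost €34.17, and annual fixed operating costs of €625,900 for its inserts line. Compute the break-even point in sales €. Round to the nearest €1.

€1,349,412

Contribution margin per unit = €63.73 − €34.17 = €29.56, a CM ratio of €29.56 ÷ €63.73 = 0.4638.
Break-even sales = FC ÷ CM ratio = €625,900 × €63.73 / €29.56 = €1,349,412.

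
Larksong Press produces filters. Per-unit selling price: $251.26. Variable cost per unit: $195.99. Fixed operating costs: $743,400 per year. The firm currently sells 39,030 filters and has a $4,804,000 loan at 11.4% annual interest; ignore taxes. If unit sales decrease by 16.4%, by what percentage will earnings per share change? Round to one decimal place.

-40.8%

At 39,030 units, contribution = 39,030 × $55.27 = $2,157,188.10.
Subtracting fixed costs: EBIT = $2,157,188.10 − $743,400 = $1,413,788.10.
Interest = $547,656.00, so EBIT − I = $866,132.10.
Degree of combined leverage = contribution ÷ (EBIT − I) = $2,157,188.10 ÷ $866,132.10 = 2.4906.
EPS therefore changes by 2.4906 × (-16.4%) = -40.8%.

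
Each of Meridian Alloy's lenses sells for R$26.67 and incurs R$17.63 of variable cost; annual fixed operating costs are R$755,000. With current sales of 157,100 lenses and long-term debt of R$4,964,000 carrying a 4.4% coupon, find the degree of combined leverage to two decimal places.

3.18

At 157,100 units, contribution = 157,100 × R$9.04 = R$1,420,184.00.
EBIT = R$1,420,184.00 − R$755,000 = R$665,184.00. Interest = R$218,416.00.
DOL = R$1,420,184.00 ÷ R$665,184.00 = 2.1350; DFL = R$665,184.00 ÷ R$446,768.00 = 1.4889.
DCL = DOL × DFL = 2.1350 × 1.4889 = 3.1788.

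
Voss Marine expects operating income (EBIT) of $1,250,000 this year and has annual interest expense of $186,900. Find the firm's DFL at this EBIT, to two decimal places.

1.18

Interest = $186,900.00.
DFL = EBIT ÷ (EBIT − I) = $1,250,000 ÷ ($1,250,000 − $186,900.00) = $1,250,000 ÷ $1,063,100.00 = 1.1758.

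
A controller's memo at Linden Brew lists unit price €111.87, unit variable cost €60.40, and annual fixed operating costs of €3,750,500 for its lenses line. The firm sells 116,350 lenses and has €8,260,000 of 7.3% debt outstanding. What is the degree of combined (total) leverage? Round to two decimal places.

Total contribution margin = 116,350 × €51.47 = €5,988,534.50.
Operating income = contribution − fixed costs = €5,988,534.50 − €3,750,500 = €2,238,034.50. Interest = €602,980.00, so EBIT − I = €1,635,054.50.
DCL = contribution ÷ (EBIT − I) = €5,988,534.50 ÷ €1,635,054.50 = 3.6626.

3.66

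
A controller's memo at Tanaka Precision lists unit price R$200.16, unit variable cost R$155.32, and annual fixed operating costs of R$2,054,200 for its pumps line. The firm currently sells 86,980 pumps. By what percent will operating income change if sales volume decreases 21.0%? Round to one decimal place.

-44.4%

At 86,980 units, contribution = 86,980 × R$44.84 = R$3,900,183.20.
EBIT = R$3,900,183.20 − R$2,054,200 = R$1,845,983.20.
So DOL = total CM / EBIT = R$3,900,183.20 / R$1,845,983.20 = 2.1128.
Operating income changes by 2.1128 × -21.0% = -44.4%.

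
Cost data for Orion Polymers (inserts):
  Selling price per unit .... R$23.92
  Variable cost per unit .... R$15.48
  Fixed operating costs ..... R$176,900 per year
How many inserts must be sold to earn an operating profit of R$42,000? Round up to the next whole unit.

25,937 inserts

Unit CM = price − variable cost = R$23.92 − R$15.48 = R$8.44.
Need Q such that Q × R$8.44 − R$176,900 = R$42,000, i.e. Q = R$218,900 / R$8.44 = 25,936.02 → 25,937.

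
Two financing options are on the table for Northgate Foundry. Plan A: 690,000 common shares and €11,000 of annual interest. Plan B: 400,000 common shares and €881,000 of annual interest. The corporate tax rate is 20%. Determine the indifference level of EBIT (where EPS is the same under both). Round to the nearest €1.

Set EPS_A = EPS_B: (EBIT − €11,000)(1 − 0.20) ÷ 690,000 = (EBIT − €881,000)(1 − 0.20) ÷ 400,000.
The (1 − t) factor cancels: (EBIT − 11,000) × 400,000 = (EBIT − 881,000) × 690,000.
EBIT × (690,000 − 400,000) = 881,000 × 690,000 − 11,000 × 400,000 = 603,490,000,000, so EBIT = 603,490,000,000 ÷ 290,000 = 2,081,000.00.

€2,081,000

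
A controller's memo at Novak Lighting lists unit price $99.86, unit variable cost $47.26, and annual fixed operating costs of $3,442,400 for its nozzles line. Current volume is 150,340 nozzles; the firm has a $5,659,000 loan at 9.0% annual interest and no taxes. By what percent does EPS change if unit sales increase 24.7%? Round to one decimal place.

+49.4%

Total contribution margin = 150,340 × $52.60 = $7,907,884.00.
EBIT = $7,907,884.00 − $3,442,400 = $4,465,484.00.
Interest = $509,310.00, so EBIT − I = $3,956,174.00.
DCL = total CM / (EBIT − I) = $7,907,884.00 / $3,956,174.00 = 1.9989.
EPS therefore changes by 1.9989 × (+24.7%) = +49.4%.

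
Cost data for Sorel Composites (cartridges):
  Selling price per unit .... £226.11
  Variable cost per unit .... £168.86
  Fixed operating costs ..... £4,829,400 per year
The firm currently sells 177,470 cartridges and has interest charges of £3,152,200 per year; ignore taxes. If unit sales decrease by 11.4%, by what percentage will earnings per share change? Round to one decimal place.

Total contribution margin = 177,470 × £57.25 = £10,160,157.50.
EBIT = £10,160,157.50 − £4,829,400 = £5,330,757.50.
Interest = £3,152,200.00, so EBIT − I = £2,178,557.50.
Degree of combined leverage = contribution ÷ (EBIT − I) = £10,160,157.50 ÷ £2,178,557.50 = 4.6637.
EPS therefore changes by 4.6637 × (-11.4%) = -53.2%.

-53.2%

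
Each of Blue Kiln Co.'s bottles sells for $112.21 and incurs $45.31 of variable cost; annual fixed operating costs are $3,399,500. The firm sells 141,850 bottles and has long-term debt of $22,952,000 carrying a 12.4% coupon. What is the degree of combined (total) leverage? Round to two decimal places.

2.93

At 141,850 units, contribution = 141,850 × $66.90 = $9,489,765.00.
Operating income = contribution − fixed costs = $9,489,765.00 − $3,399,500 = $6,090,265.00. Interest = $2,846,048.00.
DOL = $9,489,765.00 ÷ $6,090,265.00 = 1.5582; DFL = $6,090,265.00 ÷ $3,244,217.00 = 1.8773.
DCL = DOL × DFL = 1.5582 × 1.8773 = 2.9252.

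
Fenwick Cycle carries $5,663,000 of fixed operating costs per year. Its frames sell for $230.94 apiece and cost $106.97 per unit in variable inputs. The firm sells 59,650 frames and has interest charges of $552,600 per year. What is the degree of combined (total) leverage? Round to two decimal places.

Total contribution margin = 59,650 × $123.97 = $7,394,810.50.
Operating income = contribution − fixed costs = $7,394,810.50 − $5,663,000 = $1,731,810.50. Interest = $552,600.00.
DOL = $7,394,810.50 ÷ $1,731,810.50 = 4.2700; DFL = $1,731,810.50 ÷ $1,179,210.50 = 1.4686.
DCL = DOL × DFL = 4.2700 × 1.4686 = 6.2709.

6.27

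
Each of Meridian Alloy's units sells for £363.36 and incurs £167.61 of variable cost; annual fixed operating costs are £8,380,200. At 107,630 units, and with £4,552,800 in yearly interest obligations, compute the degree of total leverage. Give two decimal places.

2.59

At 107,630 units, contribution = 107,630 × £195.75 = £21,068,572.50.
Operating income = contribution − fixed costs = £21,068,572.50 − £8,380,200 = £12,688,372.50. Interest = £4,552,800.00.
DOL = £21,068,572.50 ÷ £12,688,372.50 = 1.6605; DFL = £12,688,372.50 ÷ £8,135,572.50 = 1.5596.
Combined leverage = 1.6605 × 1.5596 = 2.5897.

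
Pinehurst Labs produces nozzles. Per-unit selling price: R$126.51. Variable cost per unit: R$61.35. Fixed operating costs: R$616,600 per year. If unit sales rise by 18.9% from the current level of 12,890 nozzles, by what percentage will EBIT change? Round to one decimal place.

Total contribution margin = 12,890 × R$65.16 = R$839,912.40.
Subtracting fixed costs: EBIT = R$839,912.40 − R$616,600 = R$223,312.40.
So DOL = total CM / EBIT = R$839,912.40 / R$223,312.40 = 3.7612.
%ΔEBIT = DOL × %ΔSales = 3.7612 × +18.9% = +71.1%.

+71.1%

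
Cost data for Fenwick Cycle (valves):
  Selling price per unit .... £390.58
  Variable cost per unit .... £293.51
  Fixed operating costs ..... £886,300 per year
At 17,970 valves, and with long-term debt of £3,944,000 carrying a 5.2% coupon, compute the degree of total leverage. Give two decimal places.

2.67

At 17,970 units, contribution = 17,970 × £97.07 = £1,744,347.90.
Operating income = contribution − fixed costs = £1,744,347.90 − £886,300 = £858,047.90. Interest = £205,088.00.
DOL = £1,744,347.90 ÷ £858,047.90 = 2.0329; DFL = £858,047.90 ÷ £652,959.90 = 1.3141.
Combined leverage = 2.0329 × 1.3141 = 2.6714.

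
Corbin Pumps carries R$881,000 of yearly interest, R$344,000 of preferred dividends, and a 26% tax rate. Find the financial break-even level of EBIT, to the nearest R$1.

Preferred dividends are paid after tax, so their pre-tax equivalent is R$344,000 ÷ (1 − 0.26) = R$464,864.86.
EPS = 0 when EBIT covers interest plus the pre-tax preferred burden: R$881,000 + R$464,864.86 = R$1,345,864.86.

R$1,345,865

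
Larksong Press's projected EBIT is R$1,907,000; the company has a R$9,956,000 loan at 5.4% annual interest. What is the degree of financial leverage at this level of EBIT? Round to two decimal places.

Interest = R$537,624.00.
Degree of financial leverage = EBIT / (EBIT − interest) = R$1,907,000 / R$1,369,376.00 = 1.3926.

1.39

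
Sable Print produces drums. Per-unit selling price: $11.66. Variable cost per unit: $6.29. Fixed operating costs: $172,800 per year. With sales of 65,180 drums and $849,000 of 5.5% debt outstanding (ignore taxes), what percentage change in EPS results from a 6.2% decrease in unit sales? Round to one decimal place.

-16.6%

Total contribution margin = 65,180 × $5.37 = $350,016.60.
EBIT = $350,016.60 − $172,800 = $177,216.60.
Interest = $46,695.00, so EBIT − I = $130,521.60.
Degree of combined leverage = contribution ÷ (EBIT − I) = $350,016.60 ÷ $130,521.60 = 2.6817.
%ΔEPS = DCL × %ΔSales = 2.6817 × -6.2% = -16.6%.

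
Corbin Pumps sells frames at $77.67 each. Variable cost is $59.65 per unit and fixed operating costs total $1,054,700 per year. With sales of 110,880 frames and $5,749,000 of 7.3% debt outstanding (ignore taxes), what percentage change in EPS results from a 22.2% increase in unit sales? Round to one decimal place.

+84.7%

At 110,880 units, contribution = 110,880 × $18.02 = $1,998,057.60.
Subtracting fixed costs: EBIT = $1,998,057.60 − $1,054,700 = $943,357.60.
Interest = $419,677.00, so EBIT − I = $523,680.60.
DCL = total CM / (EBIT − I) = $1,998,057.60 / $523,680.60 = 3.8154.
%ΔEPS = DCL × %ΔSales = 3.8154 × +22.2% = +84.7%.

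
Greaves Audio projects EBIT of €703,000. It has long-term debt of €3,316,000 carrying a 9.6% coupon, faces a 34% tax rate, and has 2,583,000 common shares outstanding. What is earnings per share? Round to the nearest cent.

Pre-tax income = €703,000 − €318,336.00 = €384,664.00.
After tax at 34%: net income = €384,664.00 × 0.66 = €253,878.24.
EPS = €253,878.24 ÷ 2,583,000 = €0.10.

€0.10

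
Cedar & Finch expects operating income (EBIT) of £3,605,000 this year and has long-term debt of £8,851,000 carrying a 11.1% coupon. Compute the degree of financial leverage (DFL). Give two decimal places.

Annual interest charges come to £982,461.00.
DFL = EBIT ÷ (EBIT − I) = £3,605,000 ÷ (£3,605,000 − £982,461.00) = £3,605,000 ÷ £2,622,539.00 = 1.3746.

1.37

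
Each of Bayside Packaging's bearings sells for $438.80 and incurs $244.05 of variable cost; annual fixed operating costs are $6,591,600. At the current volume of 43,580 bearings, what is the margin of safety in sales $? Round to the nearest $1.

$4,271,073

Contribution margin per unit = $438.80 − $244.05 = $194.75. Break-even units = $6,591,600 ÷ $194.75 = 33,846.47; break-even revenue = 33,846.47 × $438.80 = $14,851,830.96.
Actual sales revenue = 43,580 × $438.80 = $19,122,904.00.
Margin of safety = $19,122,904.00 − $14,851,830.96 = $4,271,073.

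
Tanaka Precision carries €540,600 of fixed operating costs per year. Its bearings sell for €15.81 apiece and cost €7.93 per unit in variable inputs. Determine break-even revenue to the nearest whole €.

CM per unit = €15.81 − €7.93 = €7.88; CM ratio = €7.88 / €15.81 = 0.4984.
Break-even revenue = fixed costs × price ÷ CM = €540,600 × €15.81 ÷ €7.88 = €1,084,630.

€1,084,630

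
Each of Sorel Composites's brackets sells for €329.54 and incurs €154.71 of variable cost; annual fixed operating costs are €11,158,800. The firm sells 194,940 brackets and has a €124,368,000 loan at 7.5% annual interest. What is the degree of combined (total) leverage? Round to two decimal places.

At 194,940 units, contribution = 194,940 × €174.83 = €34,081,360.20.
Operating income = contribution − fixed costs = €34,081,360.20 − €11,158,800 = €22,922,560.20. Interest = €9,327,600.00, so EBIT − I = €13,594,960.20.
DCL = contribution ÷ (EBIT − I) = €34,081,360.20 ÷ €13,594,960.20 = 2.5069.

2.51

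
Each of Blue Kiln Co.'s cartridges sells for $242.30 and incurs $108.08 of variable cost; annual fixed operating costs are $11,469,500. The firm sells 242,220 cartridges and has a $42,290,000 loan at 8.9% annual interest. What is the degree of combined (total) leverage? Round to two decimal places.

Total contribution margin = 242,220 × $134.22 = $32,510,768.40.
EBIT = $32,510,768.40 − $11,469,500 = $21,041,268.40. Interest = $3,763,810.00, so EBIT − I = $17,277,458.40.
DCL = contribution ÷ (EBIT − I) = $32,510,768.40 ÷ $17,277,458.40 = 1.8817.

1.88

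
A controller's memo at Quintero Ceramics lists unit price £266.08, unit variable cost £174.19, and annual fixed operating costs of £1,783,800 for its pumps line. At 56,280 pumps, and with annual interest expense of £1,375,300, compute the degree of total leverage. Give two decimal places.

2.57

Total contribution margin = 56,280 × £91.89 = £5,171,569.20.
Subtracting fixed costs: EBIT = £5,171,569.20 − £1,783,800 = £3,387,769.20. Interest = £1,375,300.00.
DOL = £5,171,569.20 ÷ £3,387,769.20 = 1.5265; DFL = £3,387,769.20 ÷ £2,012,469.20 = 1.6834.
DCL = DOL × DFL = 1.5265 × 1.6834 = 2.5697.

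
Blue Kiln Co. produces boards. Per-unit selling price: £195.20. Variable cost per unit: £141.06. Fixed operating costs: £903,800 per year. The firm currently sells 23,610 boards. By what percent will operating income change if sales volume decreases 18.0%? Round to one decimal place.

Contribution at this volume is 23,610 × £54.14 = £1,278,245.40.
Operating income = contribution − fixed costs = £1,278,245.40 − £903,800 = £374,445.40.
Degree of operating leverage = £1,278,245.40 / £374,445.40 = 3.4137.
Operating income changes by 3.4137 × -18.0% = -61.4%.

-61.4%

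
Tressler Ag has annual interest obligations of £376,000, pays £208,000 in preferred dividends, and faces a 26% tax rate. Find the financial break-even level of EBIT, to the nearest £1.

Grossing the preferred dividend up to pre-tax terms: £208,000 / (1 − 0.26) = £281,081.08.
Financial break-even EBIT = interest + D_p ÷ (1 − t) = £376,000 + £281,081.08 = £657,081.08.

£657,081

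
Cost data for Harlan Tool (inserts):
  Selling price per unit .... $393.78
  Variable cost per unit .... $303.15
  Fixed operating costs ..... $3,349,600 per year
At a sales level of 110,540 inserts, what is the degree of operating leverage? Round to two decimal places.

Contribution at this volume is 110,540 × $90.63 = $10,018,240.20.
Operating income = contribution − fixed costs = $10,018,240.20 − $3,349,600 = $6,668,640.20.
So DOL = total CM / EBIT = $10,018,240.20 / $6,668,640.20 = 1.5023.

1.50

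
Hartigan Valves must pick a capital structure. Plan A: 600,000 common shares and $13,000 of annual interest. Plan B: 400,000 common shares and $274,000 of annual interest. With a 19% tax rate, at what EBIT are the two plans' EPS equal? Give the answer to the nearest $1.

$796,000

At indifference, (EBIT − 13,000)(1 − t)/600,000 = (EBIT − 274,000)(1 − t)/400,000.
The (1 − t) factor cancels: (EBIT − 13,000) × 400,000 = (EBIT − 274,000) × 600,000.
Solving, EBIT = (274,000·600,000 − 13,000·400,000) / (600,000 − 400,000) = 159,200,000,000 / 200,000 = 796,000.00.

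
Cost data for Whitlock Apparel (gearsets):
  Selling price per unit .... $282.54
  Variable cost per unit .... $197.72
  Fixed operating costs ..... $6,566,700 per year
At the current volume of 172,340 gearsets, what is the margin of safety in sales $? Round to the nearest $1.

Unit CM = price − variable cost = $282.54 − $197.72 = $84.82. Break-even units = $6,566,700 ÷ $84.82 = 77,419.24; break-even revenue = 77,419.24 × $282.54 = $21,874,032.28.
Actual sales revenue = 172,340 × $282.54 = $48,692,943.60.
Margin of safety = $48,692,943.60 − $21,874,032.28 = $26,818,911.

$26,818,911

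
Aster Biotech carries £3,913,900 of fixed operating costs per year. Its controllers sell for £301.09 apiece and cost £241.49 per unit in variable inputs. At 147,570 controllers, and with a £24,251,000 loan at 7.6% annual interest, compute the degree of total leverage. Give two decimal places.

2.89

Contribution at this volume is 147,570 × £59.60 = £8,795,172.00.
Operating income = contribution − fixed costs = £8,795,172.00 − £3,913,900 = £4,881,272.00. Interest = £1,843,076.00, so EBIT − I = £3,038,196.00.
Degree of total leverage = total CM / (EBIT − interest) = £8,795,172.00 / £3,038,196.00 = 2.8949.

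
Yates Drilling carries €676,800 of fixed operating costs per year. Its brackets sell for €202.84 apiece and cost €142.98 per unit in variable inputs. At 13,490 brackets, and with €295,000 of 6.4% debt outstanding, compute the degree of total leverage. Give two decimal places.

7.22

At 13,490 units, contribution = 13,490 × €59.86 = €807,511.40.
EBIT = €807,511.40 − €676,800 = €130,711.40. Interest = €18,880.00, so EBIT − I = €111,831.40.
DCL = contribution ÷ (EBIT − I) = €807,511.40 ÷ €111,831.40 = 7.2208.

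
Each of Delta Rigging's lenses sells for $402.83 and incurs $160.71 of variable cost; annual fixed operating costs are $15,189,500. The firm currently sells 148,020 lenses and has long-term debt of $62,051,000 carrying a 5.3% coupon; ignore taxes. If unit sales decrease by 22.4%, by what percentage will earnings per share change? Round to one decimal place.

Contribution at this volume is 148,020 × $242.12 = $35,838,602.40.
EBIT = $35,838,602.40 − $15,189,500 = $20,649,102.40.
Interest = $3,288,703.00, so EBIT − I = $17,360,399.40.
Degree of combined leverage = contribution ÷ (EBIT − I) = $35,838,602.40 ÷ $17,360,399.40 = 2.0644.
%ΔEPS = DCL × %ΔSales = 2.0644 × -22.4% = -46.2%.

-46.2%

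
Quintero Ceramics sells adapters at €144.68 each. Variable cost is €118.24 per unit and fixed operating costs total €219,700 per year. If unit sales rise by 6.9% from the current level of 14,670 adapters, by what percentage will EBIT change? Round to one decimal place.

Total contribution margin = 14,670 × €26.44 = €387,874.80.
Subtracting fixed costs: EBIT = €387,874.80 − €219,700 = €168,174.80.
DOL = contribution ÷ EBIT = €387,874.80 ÷ €168,174.80 = 2.3064.
So EBIT moves 2.3064 × (+6.9%) = +15.9%.

+15.9%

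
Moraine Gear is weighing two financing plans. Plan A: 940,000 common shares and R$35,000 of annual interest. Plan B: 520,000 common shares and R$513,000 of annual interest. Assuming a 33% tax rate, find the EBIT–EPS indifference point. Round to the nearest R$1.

Set EPS_A = EPS_B: (EBIT − R$35,000)(1 − 0.33) ÷ 940,000 = (EBIT − R$513,000)(1 − 0.33) ÷ 520,000.
Cancelling (1 − t) and cross-multiplying: 520,000·(EBIT − 35,000) = 940,000·(EBIT − 513,000).
Solving, EBIT = (513,000·940,000 − 35,000·520,000) / (940,000 − 520,000) = 464,020,000,000 / 420,000 = 1,104,809.52.

R$1,104,810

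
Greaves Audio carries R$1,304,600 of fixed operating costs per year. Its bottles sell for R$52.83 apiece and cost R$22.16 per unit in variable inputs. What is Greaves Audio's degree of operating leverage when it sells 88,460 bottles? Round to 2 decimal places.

1.93

Total contribution margin = 88,460 × R$30.67 = R$2,713,068.20.
EBIT = R$2,713,068.20 − R$1,304,600 = R$1,408,468.20.
Degree of operating leverage = R$2,713,068.20 / R$1,408,468.20 = 1.9263.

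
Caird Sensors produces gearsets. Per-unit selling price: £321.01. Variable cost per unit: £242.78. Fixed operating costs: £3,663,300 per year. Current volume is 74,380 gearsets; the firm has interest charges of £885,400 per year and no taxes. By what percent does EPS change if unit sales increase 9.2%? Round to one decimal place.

Contribution at this volume is 74,380 × £78.23 = £5,818,747.40.
Operating income = contribution − fixed costs = £5,818,747.40 − £3,663,300 = £2,155,447.40.
Interest = £885,400.00, so EBIT − I = £1,270,047.40.
DCL = total CM / (EBIT − I) = £5,818,747.40 / £1,270,047.40 = 4.5815.
%ΔEPS = DCL × %ΔSales = 4.5815 × +9.2% = +42.1%.

+42.1%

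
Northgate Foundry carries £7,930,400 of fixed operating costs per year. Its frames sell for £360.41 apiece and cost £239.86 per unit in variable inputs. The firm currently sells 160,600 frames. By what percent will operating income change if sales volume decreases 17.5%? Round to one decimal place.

Total contribution margin = 160,600 × £120.55 = £19,360,330.00.
EBIT = £19,360,330.00 − £7,930,400 = £11,429,930.00.
So DOL = total CM / EBIT = £19,360,330.00 / £11,429,930.00 = 1.6938.
Operating income changes by 1.6938 × -17.5% = -29.6%.

-29.6%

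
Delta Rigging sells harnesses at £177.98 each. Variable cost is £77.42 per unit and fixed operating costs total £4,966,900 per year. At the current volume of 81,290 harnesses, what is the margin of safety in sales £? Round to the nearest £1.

Unit CM = price − variable cost = £177.98 − £77.42 = £100.56. Break-even units = £4,966,900 ÷ £100.56 = 49,392.40; break-even revenue = 49,392.40 × £177.98 = £8,790,859.81.
Actual sales revenue = 81,290 × £177.98 = £14,467,994.20.
Margin of safety = £14,467,994.20 − £8,790,859.81 = £5,677,134.

£5,677,134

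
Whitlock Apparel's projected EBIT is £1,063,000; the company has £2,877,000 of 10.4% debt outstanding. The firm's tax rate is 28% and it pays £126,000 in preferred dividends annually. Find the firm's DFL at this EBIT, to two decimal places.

1.81

Annual interest charges come to £299,208.00.
Preferred dividends grossed up pre-tax: £126,000 / (1 − 0.28) = £175,000.00.
DFL = EBIT ÷ [EBIT − I − D_p/(1−t)] = £1,063,000 ÷ [£1,063,000 − £299,208.00 − £175,000.00] = £1,063,000 ÷ £588,792.00 = 1.8054.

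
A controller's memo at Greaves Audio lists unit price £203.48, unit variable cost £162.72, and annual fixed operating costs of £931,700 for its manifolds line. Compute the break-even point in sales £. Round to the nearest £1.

£4,651,185

Contribution margin per unit = £203.48 − £162.72 = £40.76, a CM ratio of £40.76 ÷ £203.48 = 0.2003.
Break-even revenue = fixed costs × price ÷ CM = £931,700 × £203.48 ÷ £40.76 = £4,651,185.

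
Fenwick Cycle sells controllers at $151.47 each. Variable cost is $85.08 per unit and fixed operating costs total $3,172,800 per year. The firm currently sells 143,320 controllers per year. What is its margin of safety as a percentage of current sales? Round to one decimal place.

Unit CM = price − variable cost = $151.47 − $85.08 = $66.39. Break-even units = $3,172,800 ÷ $66.39 = 47,790.33; break-even revenue = 47,790.33 × $151.47 = $7,238,801.27.
Current sales = 143,320 × $151.47 = $21,708,680.40.
Margin of safety = ($21,708,680.40 − $7,238,801.27) ÷ $21,708,680.40 = 66.7%.

66.7%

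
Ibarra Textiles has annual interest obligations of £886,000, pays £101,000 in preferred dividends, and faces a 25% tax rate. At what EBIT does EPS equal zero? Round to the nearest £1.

£1,020,667

Grossing the preferred dividend up to pre-tax terms: £101,000 / (1 − 0.25) = £134,666.67.
EPS = 0 when EBIT covers interest plus the pre-tax preferred burden: £886,000 + £134,666.67 = £1,020,666.67.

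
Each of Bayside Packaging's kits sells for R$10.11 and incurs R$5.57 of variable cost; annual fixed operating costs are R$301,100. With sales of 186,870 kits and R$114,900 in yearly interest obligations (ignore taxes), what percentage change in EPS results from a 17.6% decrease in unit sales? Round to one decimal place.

-34.5%

Total contribution margin = 186,870 × R$4.54 = R$848,389.80.
Operating income = contribution − fixed costs = R$848,389.80 − R$301,100 = R$547,289.80.
After interest of R$114,900.00, pre-tax earnings = R$432,389.80.
Degree of combined leverage = contribution ÷ (EBIT − I) = R$848,389.80 ÷ R$432,389.80 = 1.9621.
EPS therefore changes by 1.9621 × (-17.6%) = -34.5%.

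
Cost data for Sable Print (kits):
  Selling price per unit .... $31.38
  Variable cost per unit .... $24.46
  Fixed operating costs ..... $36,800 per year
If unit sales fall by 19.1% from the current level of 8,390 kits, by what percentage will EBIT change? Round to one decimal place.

-52.2%

Contribution at this volume is 8,390 × $6.92 = $58,058.80.
Subtracting fixed costs: EBIT = $58,058.80 − $36,800 = $21,258.80.
So DOL = total CM / EBIT = $58,058.80 / $21,258.80 = 2.7310.
%ΔEBIT = DOL × %ΔSales = 2.7310 × -19.1% = -52.2%.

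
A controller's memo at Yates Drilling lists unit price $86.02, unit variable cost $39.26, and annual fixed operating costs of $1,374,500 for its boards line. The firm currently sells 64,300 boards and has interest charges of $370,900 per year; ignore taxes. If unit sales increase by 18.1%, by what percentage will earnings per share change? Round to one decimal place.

+43.1%

Total contribution margin = 64,300 × $46.76 = $3,006,668.00.
EBIT = $3,006,668.00 − $1,374,500 = $1,632,168.00.
Interest = $370,900.00, so EBIT − I = $1,261,268.00.
DCL = total CM / (EBIT − I) = $3,006,668.00 / $1,261,268.00 = 2.3838.
%ΔEPS = DCL × %ΔSales = 2.3838 × +18.1% = +43.1%.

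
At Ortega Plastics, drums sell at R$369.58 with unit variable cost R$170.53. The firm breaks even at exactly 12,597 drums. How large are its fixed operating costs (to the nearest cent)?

R$2,507,432.85

Each unit contributes R$369.58 − R$170.53 = R$199.05.
Since BE = FC / CM, FC = 12,597 × R$199.05 = R$2,507,432.85.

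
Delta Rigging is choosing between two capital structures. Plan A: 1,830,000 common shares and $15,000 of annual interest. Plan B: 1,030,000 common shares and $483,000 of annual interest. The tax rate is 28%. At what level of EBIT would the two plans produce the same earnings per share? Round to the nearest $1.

Set EPS_A = EPS_B: (EBIT − $15,000)(1 − 0.28) ÷ 1,830,000 = (EBIT − $483,000)(1 − 0.28) ÷ 1,030,000.
Cancelling (1 − t) and cross-multiplying: 1,030,000·(EBIT − 15,000) = 1,830,000·(EBIT − 483,000).
EBIT × (1,830,000 − 1,030,000) = 483,000 × 1,830,000 − 15,000 × 1,030,000 = 868,440,000,000, so EBIT = 868,440,000,000 ÷ 800,000 = 1,085,550.00.

$1,085,550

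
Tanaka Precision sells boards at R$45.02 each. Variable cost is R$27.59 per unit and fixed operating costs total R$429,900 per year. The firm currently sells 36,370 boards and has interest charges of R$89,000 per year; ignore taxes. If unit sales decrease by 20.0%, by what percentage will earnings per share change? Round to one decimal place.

At 36,370 units, contribution = 36,370 × R$17.43 = R$633,929.10.
Operating income = contribution − fixed costs = R$633,929.10 − R$429,900 = R$204,029.10.
After interest of R$89,000.00, pre-tax earnings = R$115,029.10.
Degree of combined leverage = contribution ÷ (EBIT − I) = R$633,929.10 ÷ R$115,029.10 = 5.5110.
EPS therefore changes by 5.5110 × (-20.0%) = -110.2%.

-110.2%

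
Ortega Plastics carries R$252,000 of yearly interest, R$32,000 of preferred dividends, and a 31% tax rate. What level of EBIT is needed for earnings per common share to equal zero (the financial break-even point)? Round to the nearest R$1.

R$298,377

Grossing the preferred dividend up to pre-tax terms: R$32,000 / (1 − 0.31) = R$46,376.81.
EPS = 0 when EBIT covers interest plus the pre-tax preferred burden: R$252,000 + R$46,376.81 = R$298,376.81.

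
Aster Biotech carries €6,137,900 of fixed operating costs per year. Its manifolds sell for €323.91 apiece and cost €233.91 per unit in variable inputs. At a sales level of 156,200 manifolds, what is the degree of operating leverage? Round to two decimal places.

1.77

Contribution at this volume is 156,200 × €90.00 = €14,058,000.00.
Subtracting fixed costs: EBIT = €14,058,000.00 − €6,137,900 = €7,920,100.00.
So DOL = total CM / EBIT = €14,058,000.00 / €7,920,100.00 = 1.7750.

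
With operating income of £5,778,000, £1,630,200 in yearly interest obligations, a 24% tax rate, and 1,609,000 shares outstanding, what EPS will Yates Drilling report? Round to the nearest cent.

Pre-tax income = £5,778,000 − £1,630,200.00 = £4,147,800.00.
Net income = £4,147,800.00 × (1 − 0.24) = £3,152,328.00.
Per share: £3,152,328.00 / 1,609,000 shares = £1.96.

£1.96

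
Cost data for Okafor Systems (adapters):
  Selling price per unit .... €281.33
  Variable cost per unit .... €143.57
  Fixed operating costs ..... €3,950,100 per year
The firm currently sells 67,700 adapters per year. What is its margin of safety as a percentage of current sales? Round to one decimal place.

Each unit contributes €281.33 − €143.57 = €137.76. Break-even units = €3,950,100 ÷ €137.76 = 28,673.78; break-even revenue = 28,673.78 × €281.33 = €8,066,794.66.
Current sales = 67,700 × €281.33 = €19,046,041.00.
Margin of safety = (€19,046,041.00 − €8,066,794.66) ÷ €19,046,041.00 = 57.6%.

57.6%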